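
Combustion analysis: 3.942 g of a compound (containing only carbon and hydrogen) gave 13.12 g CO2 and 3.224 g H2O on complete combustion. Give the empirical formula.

C5H6

mol C = 13.12 / 44.01 = 0.2981; mass C = 0.2981 × 12.01 = 3.580 g
mol H = 2 × (3.224 / 18.02) = 0.3578; mass H = 0.3578 × 1.008 = 0.3607 g
Divide by the smallest (0.2981 mol C): C 1.000, H 1.200
Multiply by 5: C 5.00, H 6.00 → C5H6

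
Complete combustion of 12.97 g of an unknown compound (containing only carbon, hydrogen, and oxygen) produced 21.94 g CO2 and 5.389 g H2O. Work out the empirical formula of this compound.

C5H6O4

mol C = 21.94 / 44.01 = 0.4985; mass C = 0.4985 × 12.01 = 5.987 g
mol H = 2 × (5.389 / 18.02) = 0.5981; mass H = 0.5981 × 1.008 = 0.6029 g
mass O = 12.97 − (6.590) = 6.380 g → mol O = 0.3987
Smallest is O at 0.3987 mol; normalising gives C 1.250, H 1.500, O 1.000
×4: C 5.00, H 6.00, O 4.00 → C5H6O4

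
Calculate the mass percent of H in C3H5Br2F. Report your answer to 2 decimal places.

Molar mass = 3(12.01) + 5(1.008) + 2(79.90) + 1(19.00) = 219.870 g/mol
Mass of H per mole = 5 × 1.008 = 5.040 g
% H = 5.040 / 219.870 × 100 = 2.29%

2.29%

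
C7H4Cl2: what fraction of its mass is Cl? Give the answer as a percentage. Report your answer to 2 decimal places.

Molar mass = 7(12.01) + 4(1.008) + 2(35.45) = 159.002 g/mol
Mass of Cl per mole = 2 × 35.45 = 70.900 g
% Cl = 70.900 / 159.002 × 100 = 44.59%

44.59%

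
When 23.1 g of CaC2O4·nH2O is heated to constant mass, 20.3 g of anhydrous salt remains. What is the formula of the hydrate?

Mass of water lost = 23.1 − 20.3 = 2.8 g → 2.8 / 18.02 = 0.1554 mol H2O
Molar mass of CaC2O4 = 128.10 g/mol → mol CaC2O4 = 20.3 / 128.10 = 0.1585
n = 0.1554 / 0.1585 = 0.98 ≈ 1 → CaC2O4·H2O

CaC2O4·H2O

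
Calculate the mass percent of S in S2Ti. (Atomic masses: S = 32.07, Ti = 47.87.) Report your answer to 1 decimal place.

Molar mass = 2(32.07) + 1(47.87) = 112.010 g/mol
Mass of S per mole = 2 × 32.07 = 64.140 g
% S = 64.140 / 112.010 × 100 = 57.3%

57.3%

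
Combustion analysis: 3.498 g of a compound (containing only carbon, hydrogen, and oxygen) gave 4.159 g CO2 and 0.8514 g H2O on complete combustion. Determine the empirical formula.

C2H2O3

mol C = 4.159 / 44.01 = 0.09450; mass C = 0.09450 × 12.01 = 1.135 g
mol H = 2 × (0.8514 / 18.02) = 0.09450; mass H = 0.09450 × 1.008 = 0.09525 g
mass O = 3.498 − (1.230) = 2.268 g → mol O = 0.1417
Divide by the smallest (0.0945 mol H): C 1.000, H 1.000, O 1.500
Scaling by 2: C 2.00, H 2.00, O 3.00 → C2H2O3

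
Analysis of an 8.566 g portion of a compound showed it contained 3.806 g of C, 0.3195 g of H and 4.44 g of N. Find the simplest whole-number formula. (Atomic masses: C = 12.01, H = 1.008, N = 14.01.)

CHN

n(C) = 3.806/12.01 = 0.3169, n(H) = 0.3195/1.008 = 0.317, n(N) = 4.44/14.01 = 0.3169
Ratios (÷ 0.3169): C 1.000, H 1.000, N 1.000
Ratio ≈ 1:1:1, so the empirical formula is CHN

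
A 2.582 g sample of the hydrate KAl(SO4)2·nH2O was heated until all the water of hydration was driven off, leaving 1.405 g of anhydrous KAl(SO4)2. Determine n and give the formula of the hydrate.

KAl(SO4)2·12H2O

Mass of water lost = 2.582 − 1.405 = 1.177 g → 1.177 / 18.02 = 0.06532 mol H2O
Molar mass of KAl(SO4)2 = 258.22 g/mol → mol KAl(SO4)2 = 1.405 / 258.22 = 0.005441
n = 0.06532 / 0.005441 = 12.00 ≈ 12 → KAl(SO4)2·12H2O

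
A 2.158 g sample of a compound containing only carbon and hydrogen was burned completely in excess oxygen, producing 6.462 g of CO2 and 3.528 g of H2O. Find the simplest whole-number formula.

C3H8

mol C = 6.462 / 44.01 = 0.1468; mass C = 0.1468 × 12.01 = 1.763 g
mol H = 2 × (3.528 / 18.02) = 0.3916; mass H = 0.3916 × 1.008 = 0.3947 g
Smallest is C at 0.1468 mol; normalising gives C 1.000, H 2.667
Scaling by 3: C 3.00, H 8.00 → C3H8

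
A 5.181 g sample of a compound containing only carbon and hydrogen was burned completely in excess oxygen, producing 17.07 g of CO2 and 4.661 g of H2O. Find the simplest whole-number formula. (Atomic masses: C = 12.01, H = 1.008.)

C3H4

mol C = 17.07 / 44.01 = 0.3879; mass C = 0.3879 × 12.01 = 4.658 g
mol H = 2 × (4.661 / 18.02) = 0.5173; mass H = 0.5173 × 1.008 = 0.5215 g
Divide by the smallest (0.3879 mol C): C 1.000, H 1.334
×3: C 3.00, H 4.00 → C3H4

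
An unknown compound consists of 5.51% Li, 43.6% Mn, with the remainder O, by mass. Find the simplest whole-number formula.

Assume 100 g: 5.51 g Li, 43.6 g Mn, 50.89 g O.
n(Li) = 5.51/6.94 = 0.7939, n(Mn) = 43.6/54.94 = 0.7936, n(O) = 50.89/16.00 = 3.181
Ratios (÷ 0.7936): Li 1.000, Mn 1.000, O 4.008
→ LiMnO4

LiMnO4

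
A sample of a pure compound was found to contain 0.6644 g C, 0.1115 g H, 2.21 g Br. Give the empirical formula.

n(C) = 0.6644/12.01 = 0.05532, n(H) = 0.1115/1.008 = 0.1106, n(Br) = 2.21/79.90 = 0.02766
Smallest is Br at 0.02766 mol; normalising gives C 2.000, H 3.999, Br 1.000
→ C2H4Br

C2H4Br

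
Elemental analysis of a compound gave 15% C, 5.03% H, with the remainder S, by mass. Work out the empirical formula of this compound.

CH4S2

Assume 100 g: 15 g C, 5.03 g H, 79.97 g S.
Moles — C: 15 / 12.01 = 1.249 mol; H: 5.03 / 1.008 = 4.99 mol; S: 79.97 / 32.07 = 2.494 mol
Divide by the smallest (1.249 mol C): C 1.000, H 3.995, S 1.997
Ratio ≈ 1:4:2, so the empirical formula is CH4S2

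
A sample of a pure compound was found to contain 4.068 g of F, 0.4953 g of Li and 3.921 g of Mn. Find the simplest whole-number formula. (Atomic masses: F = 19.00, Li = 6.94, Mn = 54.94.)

F: 4.068 g ÷ 19.00 g/mol = 0.2141 mol
Li: 0.4953 g ÷ 6.94 g/mol = 0.07137 mol
Mn: 3.921 g ÷ 54.94 g/mol = 0.07137 mol
Divide by the smallest (0.07137 mol Mn): F 3.000, Li 1.000, Mn 1.000
Ratio ≈ 3:1:1, so the empirical formula is F3LiMn

F3LiMn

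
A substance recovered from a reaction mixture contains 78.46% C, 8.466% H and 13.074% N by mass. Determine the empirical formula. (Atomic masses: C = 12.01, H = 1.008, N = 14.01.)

C7H9N

Assume 100 g: 78.46 g C, 8.466 g H, 13.074 g N.
n(C) = 78.46/12.01 = 6.533, n(H) = 8.466/1.008 = 8.399, n(N) = 13.074/14.01 = 0.9332
Smallest is N at 0.9332 mol; normalising gives C 7.001, H 9.000, N 1.000
→ C7H9N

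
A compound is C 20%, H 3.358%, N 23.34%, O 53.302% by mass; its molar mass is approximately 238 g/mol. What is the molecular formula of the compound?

Assume 100 g: 20 g C, 3.358 g H, 23.34 g N, 53.302 g O.
Moles — C: 20 / 12.01 = 1.665 mol; H: 3.358 / 1.008 = 3.331 mol; N: 23.34 / 14.01 = 1.666 mol; O: 53.302 / 16.00 = 3.331 mol
Ratios (÷ 1.665): C 1.000, H 2.000, N 1.000, O 2.000
≈ 1:2:1:2 → CH2NO2
Empirical-formula mass = 60.04 g/mol
n = 238 / 60.04 = 3.96 ≈ 4
Molecular formula = (CH2NO2)×4 = C4H8N4O8

C4H8N4O8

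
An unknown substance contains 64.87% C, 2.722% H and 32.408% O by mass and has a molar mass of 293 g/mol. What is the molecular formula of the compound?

C16H8O6

Assume 100 g: 64.87 g C, 2.722 g H, 32.408 g O.
Moles — C: 64.87 / 12.01 = 5.401 mol; H: 2.722 / 1.008 = 2.7 mol; O: 32.408 / 16.00 = 2.026 mol
Divide by the smallest (2.026 mol O): C 2.667, H 1.333, O 1.000
Scaling by 3: C 8.00, H 4.00, O 3.00 → C8H4O3
Empirical-formula mass = 148.11 g/mol
n = 293 / 148.11 = 1.98 ≈ 2
Molecular formula = (C8H4O3)×2 = C16H8O6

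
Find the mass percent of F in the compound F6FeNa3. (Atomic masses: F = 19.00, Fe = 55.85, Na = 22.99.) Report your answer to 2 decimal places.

Molar mass = 6(19.00) + 1(55.85) + 3(22.99) = 238.820 g/mol
Mass of F per mole = 6 × 19.00 = 114.000 g
% F = 114.000 / 238.820 × 100 = 47.73%

47.73%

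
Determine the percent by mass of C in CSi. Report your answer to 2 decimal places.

Molar mass = 1(12.01) + 1(28.09) = 40.100 g/mol
Mass of C per mole = 1 × 12.01 = 12.010 g
% C = 12.010 / 40.100 × 100 = 29.95%

29.95%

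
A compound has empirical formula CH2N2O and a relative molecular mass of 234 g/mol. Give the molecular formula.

C4H8N8O4

Empirical-formula mass = 58.05 g/mol
n = 234 / 58.05 = 4.03 ≈ 4
Molecular formula = (CH2N2O)4 = C4H8N8O4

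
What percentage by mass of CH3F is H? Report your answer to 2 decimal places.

Molar mass = 1(12.01) + 3(1.008) + 1(19.00) = 34.034 g/mol
Mass of H per mole = 3 × 1.008 = 3.024 g
% H = 3.024 / 34.034 × 100 = 8.89%

8.89%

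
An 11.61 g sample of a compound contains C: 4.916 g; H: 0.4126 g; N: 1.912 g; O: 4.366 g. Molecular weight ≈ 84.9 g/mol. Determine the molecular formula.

n(C) = 4.916/12.01 = 0.4093, n(H) = 0.4126/1.008 = 0.4093, n(N) = 1.912/14.01 = 0.1365, n(O) = 4.366/16.00 = 0.2729
Divide by the smallest (0.1365 mol N): C 2.999, H 2.999, N 1.000, O 1.999
≈ 3:3:1:2 → C3H3NO2
Empirical-formula mass = 85.06 g/mol
n = 84.9 / 85.06 = 1.00 ≈ 1
Molecular formula = empirical formula = C3H3NO2

C3H3NO2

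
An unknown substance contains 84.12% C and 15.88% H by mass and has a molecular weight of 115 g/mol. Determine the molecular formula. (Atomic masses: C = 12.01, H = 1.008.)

Assume 100 g: 84.12 g C, 15.88 g H.
n(C) = 84.12/12.01 = 7.004, n(H) = 15.88/1.008 = 15.75
Ratios (÷ 7.004): C 1.000, H 2.249
×4: C 4.00, H 9.00 → C4H9
Empirical-formula mass = 57.11 g/mol
n = 115 / 57.11 = 2.01 ≈ 2
Molecular formula = (C4H9)×2 = C8H18

C8H18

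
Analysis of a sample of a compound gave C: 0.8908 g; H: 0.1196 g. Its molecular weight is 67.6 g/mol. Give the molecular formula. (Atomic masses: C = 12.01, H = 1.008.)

C5H8

Moles — C: 0.8908 / 12.01 = 0.07417 mol; H: 0.1196 / 1.008 = 0.1187 mol
Divide by the smallest (0.07417 mol C): C 1.000, H 1.600
Multiply by 5: C 5.00, H 8.00 → C5H8
Empirical-formula mass = 68.11 g/mol
n = 67.6 / 68.11 = 0.99 ≈ 1
Molecular formula = empirical formula = C5H8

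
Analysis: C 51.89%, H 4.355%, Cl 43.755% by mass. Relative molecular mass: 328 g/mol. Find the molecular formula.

C14H14Cl4

Assume 100 g: 51.89 g C, 4.355 g H, 43.755 g Cl.
n(C) = 51.89/12.01 = 4.321, n(H) = 4.355/1.008 = 4.32, n(Cl) = 43.755/35.45 = 1.234
Smallest is Cl at 1.234 mol; normalising gives C 3.500, H 3.500, Cl 1.000
Multiply by 2: C 7.00, H 7.00, Cl 2.00 → C7H7Cl2
Empirical-formula mass = 162.03 g/mol
n = 328 / 162.03 = 2.02 ≈ 2
Molecular formula = (C7H7Cl2)×2 = C14H14Cl4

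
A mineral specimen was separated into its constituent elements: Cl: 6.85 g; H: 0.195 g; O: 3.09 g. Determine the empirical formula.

n(Cl) = 6.85/35.45 = 0.1932, n(H) = 0.195/1.008 = 0.1935, n(O) = 3.09/16.00 = 0.1931
Divide by the smallest (0.1931 mol O): Cl 1.001, H 1.002, O 1.000
→ ClHO

ClHO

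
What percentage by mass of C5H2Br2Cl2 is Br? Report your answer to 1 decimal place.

Molar mass = 5(12.01) + 2(1.008) + 2(79.90) + 2(35.45) = 292.766 g/mol
Mass of Br per mole = 2 × 79.90 = 159.800 g
% Br = 159.800 / 292.766 × 100 = 54.6%

54.6%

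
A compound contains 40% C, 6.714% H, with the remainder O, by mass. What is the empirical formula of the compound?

Assume 100 g: 40 g C, 6.714 g H, 53.286 g O.
n(C) = 40/12.01 = 3.331, n(H) = 6.714/1.008 = 6.661, n(O) = 53.286/16.00 = 3.33
Ratios (÷ 3.33): C 1.000, H 2.000, O 1.000
≈ 1:2:1 → CH2O

CH2O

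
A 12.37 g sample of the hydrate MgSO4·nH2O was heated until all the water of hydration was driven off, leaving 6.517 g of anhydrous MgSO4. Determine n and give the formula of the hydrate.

Mass of water lost = 12.37 − 6.517 = 5.853 g → 5.853 / 18.02 = 0.3248 mol H2O
Molar mass of MgSO4 = 120.38 g/mol → mol MgSO4 = 6.517 / 120.38 = 0.05414
n = 0.3248 / 0.05414 = 6.00 ≈ 6 → MgSO4·6H2O

MgSO4·6H2O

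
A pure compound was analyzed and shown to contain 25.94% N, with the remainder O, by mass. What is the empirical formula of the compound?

N2O5

Assume 100 g: 25.94 g N, 74.06 g O.
n(N) = 25.94/14.01 = 1.852, n(O) = 74.06/16.00 = 4.629
Divide by the smallest (1.852 mol N): N 1.000, O 2.500
Multiply by 2: N 2.00, O 5.00 → N2O5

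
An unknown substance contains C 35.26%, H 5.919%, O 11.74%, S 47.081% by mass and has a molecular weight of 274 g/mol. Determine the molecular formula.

C8H16O2S4

Assume 100 g: 35.26 g C, 5.919 g H, 11.74 g O, 47.081 g S.
n(C) = 35.26/12.01 = 2.936, n(H) = 5.919/1.008 = 5.872, n(O) = 11.74/16.00 = 0.7338, n(S) = 47.081/32.07 = 1.468
Ratios (÷ 0.7338): C 4.001, H 8.003, O 1.000, S 2.001
Ratio ≈ 4:8:1:2, so the empirical formula is C4H8OS2
Empirical-formula mass = 136.24 g/mol
n = 274 / 136.24 = 2.01 ≈ 2
Molecular formula = (C4H8OS2)×2 = C8H16O2S4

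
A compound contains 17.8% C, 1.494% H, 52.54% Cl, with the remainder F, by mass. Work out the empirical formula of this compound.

CHClF

Assume 100 g: 17.8 g C, 1.494 g H, 52.54 g Cl, 28.166 g F.
C: 17.8 g ÷ 12.01 g/mol = 1.482 mol
H: 1.494 g ÷ 1.008 g/mol = 1.482 mol
Cl: 52.54 g ÷ 35.45 g/mol = 1.482 mol
F: 28.166 g ÷ 19.00 g/mol = 1.482 mol
Divide by the smallest (1.482 mol Cl): C 1.000, H 1.000, Cl 1.000, F 1.000
Ratio ≈ 1:1:1:1, so the empirical formula is CHClF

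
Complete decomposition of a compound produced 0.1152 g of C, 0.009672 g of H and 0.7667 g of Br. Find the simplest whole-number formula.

CHBr

C: 0.1152 g ÷ 12.01 g/mol = 0.009592 mol
H: 0.009672 g ÷ 1.008 g/mol = 0.009595 mol
Br: 0.7667 g ÷ 79.90 g/mol = 0.009596 mol
Ratios (÷ 0.009592): C 1.000, H 1.000, Br 1.000
Ratio ≈ 1:1:1, so the empirical formula is CHBr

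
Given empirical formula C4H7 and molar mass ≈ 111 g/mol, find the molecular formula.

C8H14

Empirical-formula mass = 55.10 g/mol
n = 111 / 55.10 = 2.01 ≈ 2
Molecular formula = (C4H7)2 = C8H14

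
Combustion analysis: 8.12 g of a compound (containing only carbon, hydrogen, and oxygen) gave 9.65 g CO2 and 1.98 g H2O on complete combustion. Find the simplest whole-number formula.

mol C = 9.65 / 44.01 = 0.2193; mass C = 0.2193 × 12.01 = 2.633 g
mol H = 2 × (1.98 / 18.02) = 0.2198; mass H = 0.2198 × 1.008 = 0.2215 g
mass O = 8.12 − (2.855) = 5.265 g → mol O = 0.3291
Smallest is C at 0.2193 mol; normalising gives C 1.000, H 1.002, O 1.501
Multiply by 2: C 2.00, H 2.00, O 3.00 → C2H2O3

C2H2O3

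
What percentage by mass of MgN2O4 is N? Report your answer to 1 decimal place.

24.1%

Molar mass = 1(24.31) + 2(14.01) + 4(16.00) = 116.330 g/mol
Mass of N per mole = 2 × 14.01 = 28.020 g
% N = 28.020 / 116.330 × 100 = 24.1%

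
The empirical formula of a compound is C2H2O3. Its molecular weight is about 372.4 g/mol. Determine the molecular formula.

Empirical-formula mass = 74.04 g/mol
n = 372.4 / 74.04 = 5.03 ≈ 5
Molecular formula = (C2H2O3)5 = C10H10O15

C10H10O15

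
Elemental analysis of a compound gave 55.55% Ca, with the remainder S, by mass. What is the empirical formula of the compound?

CaS

Assume 100 g: 55.55 g Ca, 44.45 g S.
Ca: 55.55 g ÷ 40.08 g/mol = 1.386 mol
S: 44.45 g ÷ 32.07 g/mol = 1.386 mol
Divide by the smallest (1.386 mol Ca): Ca 1.000, S 1.000
→ CaS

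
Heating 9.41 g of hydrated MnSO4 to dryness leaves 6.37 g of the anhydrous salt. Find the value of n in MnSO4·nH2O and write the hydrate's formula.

MnSO4·4H2O

Mass of water lost = 9.41 − 6.37 = 3.04 g → 3.04 / 18.02 = 0.1687 mol H2O
Molar mass of MnSO4 = 151.01 g/mol → mol MnSO4 = 6.37 / 151.01 = 0.04218
n = 0.1687 / 0.04218 = 4.00 ≈ 4 → MnSO4·4H2O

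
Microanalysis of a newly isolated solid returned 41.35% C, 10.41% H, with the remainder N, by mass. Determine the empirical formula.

Assume 100 g: 41.35 g C, 10.41 g H, 48.24 g N.
n(C) = 41.35/12.01 = 3.443, n(H) = 10.41/1.008 = 10.33, n(N) = 48.24/14.01 = 3.443
Smallest is C at 3.443 mol; normalising gives C 1.000, H 3.000, N 1.000
Ratio ≈ 1:3:1, so the empirical formula is CH3N

CH3N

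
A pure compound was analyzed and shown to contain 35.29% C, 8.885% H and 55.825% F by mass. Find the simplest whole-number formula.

Assume 100 g: 35.29 g C, 8.885 g H, 55.825 g F.
n(C) = 35.29/12.01 = 2.938, n(H) = 8.885/1.008 = 8.814, n(F) = 55.825/19.00 = 2.938
Smallest is F at 2.938 mol; normalising gives C 1.000, H 3.000, F 1.000
≈ 1:3:1 → CH3F

CH3F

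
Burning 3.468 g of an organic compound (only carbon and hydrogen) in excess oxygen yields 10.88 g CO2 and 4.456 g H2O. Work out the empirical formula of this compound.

mol C = 10.88 / 44.01 = 0.2472; mass C = 0.2472 × 12.01 = 2.969 g
mol H = 2 × (4.456 / 18.02) = 0.4946; mass H = 0.4946 × 1.008 = 0.4985 g
Smallest is C at 0.2472 mol; normalising gives C 1.000, H 2.001
→ CH2

CH2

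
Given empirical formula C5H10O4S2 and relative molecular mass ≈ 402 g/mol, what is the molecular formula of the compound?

C10H20O8S4

Empirical-formula mass = 198.27 g/mol
n = 402 / 198.27 = 2.03 ≈ 2
Molecular formula = (C5H10O4S2)2 = C10H20O8S4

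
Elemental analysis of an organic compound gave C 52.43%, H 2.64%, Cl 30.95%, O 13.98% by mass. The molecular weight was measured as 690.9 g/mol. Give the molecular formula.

C30H18Cl6O6

Assume 100 g: 52.43 g C, 2.64 g H, 30.95 g Cl, 13.98 g O.
Moles — C: 52.43 / 12.01 = 4.366 mol; H: 2.64 / 1.008 = 2.619 mol; Cl: 30.95 / 35.45 = 0.8731 mol; O: 13.98 / 16.00 = 0.8738 mol
Ratios (÷ 0.8731): C 5.000, H 3.000, Cl 1.000, O 1.001
→ C5H3ClO
Empirical-formula mass = 114.52 g/mol
n = 690.9 / 114.52 = 6.03 ≈ 6
Molecular formula = (C5H3ClO)×6 = C30H18Cl6O6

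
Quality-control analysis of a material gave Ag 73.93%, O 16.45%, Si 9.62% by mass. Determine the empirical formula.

Ag2O3Si

Assume 100 g: 73.93 g Ag, 16.45 g O, 9.62 g Si.
Ag: 73.93 g ÷ 107.87 g/mol = 0.6854 mol
O: 16.45 g ÷ 16.00 g/mol = 1.028 mol
Si: 9.62 g ÷ 28.09 g/mol = 0.3425 mol
Divide by the smallest (0.3425 mol Si): Ag 2.001, O 3.002, Si 1.000
Ratio ≈ 2:3:1, so the empirical formula is Ag2O3Si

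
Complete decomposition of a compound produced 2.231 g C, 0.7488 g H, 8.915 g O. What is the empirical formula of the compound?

n(C) = 2.231/12.01 = 0.1858, n(H) = 0.7488/1.008 = 0.7429, n(O) = 8.915/16.00 = 0.5572
Divide by the smallest (0.1858 mol C): C 1.000, H 3.999, O 2.999
Ratio ≈ 1:4:3, so the empirical formula is CH4O3

CH4O3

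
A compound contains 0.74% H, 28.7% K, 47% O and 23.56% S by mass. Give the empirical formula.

HKO4S

Assume 100 g: 0.74 g H, 28.7 g K, 47 g O, 23.56 g S.
Moles — H: 0.74 / 1.008 = 0.7341 mol; K: 28.7 / 39.10 = 0.734 mol; O: 47 / 16.00 = 2.938 mol; S: 23.56 / 32.07 = 0.7346 mol
Smallest is K at 0.734 mol; normalising gives H 1.000, K 1.000, O 4.002, S 1.001
Ratio ≈ 1:1:4:1, so the empirical formula is HKO4S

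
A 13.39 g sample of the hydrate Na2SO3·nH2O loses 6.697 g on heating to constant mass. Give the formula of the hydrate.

Na2SO3·7H2O

Mass of anhydrous Na2SO3 = 13.39 − 6.697 = 6.693 g
mol H2O = 6.697 / 18.02 = 0.3716
Molar mass of Na2SO3 = 126.05 g/mol → mol Na2SO3 = 6.693 / 126.05 = 0.0531
n = 0.3716 / 0.0531 = 7.00 ≈ 7 → Na2SO3·7H2O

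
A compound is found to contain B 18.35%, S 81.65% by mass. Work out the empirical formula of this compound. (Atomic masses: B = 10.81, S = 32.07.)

Assume 100 g: 18.35 g B, 81.65 g S.
n(B) = 18.35/10.81 = 1.698, n(S) = 81.65/32.07 = 2.546
Divide by the smallest (1.698 mol B): B 1.000, S 1.500
×2: B 2.00, S 3.00 → B2S3

B2S3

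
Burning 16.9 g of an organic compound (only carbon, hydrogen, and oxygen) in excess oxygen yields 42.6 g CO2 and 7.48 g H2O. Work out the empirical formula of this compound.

C7H6O2

mol C = 42.6 / 44.01 = 0.9680; mass C = 0.9680 × 12.01 = 11.63 g
mol H = 2 × (7.48 / 18.02) = 0.8302; mass H = 0.8302 × 1.008 = 0.8368 g
mass O = 16.9 − (12.46) = 4.438 g → mol O = 0.2774
Smallest is O at 0.2774 mol; normalising gives C 3.490, H 2.993, O 1.000
×2: C 6.98, H 5.99, O 2.00 → C7H6O2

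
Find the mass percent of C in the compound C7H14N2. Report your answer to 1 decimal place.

66.6%

Molar mass = 7(12.01) + 14(1.008) + 2(14.01) = 126.202 g/mol
Mass of C per mole = 7 × 12.01 = 84.070 g
% C = 84.070 / 126.202 × 100 = 66.6%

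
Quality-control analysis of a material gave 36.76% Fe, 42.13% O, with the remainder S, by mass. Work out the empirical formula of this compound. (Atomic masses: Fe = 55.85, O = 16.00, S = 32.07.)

FeO4S

Assume 100 g: 36.76 g Fe, 42.13 g O, 21.11 g S.
Moles — Fe: 36.76 / 55.85 = 0.6582 mol; O: 42.13 / 16.00 = 2.633 mol; S: 21.11 / 32.07 = 0.6582 mol
Smallest is Fe at 0.6582 mol; normalising gives Fe 1.000, O 4.001, S 1.000
≈ 1:4:1 → FeO4S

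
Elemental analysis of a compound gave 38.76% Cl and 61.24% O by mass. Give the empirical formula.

Cl2O7

Assume 100 g: 38.76 g Cl, 61.24 g O.
Cl: 38.76 g ÷ 35.45 g/mol = 1.093 mol
O: 61.24 g ÷ 16.00 g/mol = 3.828 mol
Ratios (÷ 1.093): Cl 1.000, O 3.501
Scaling by 2: Cl 2.00, O 7.00 → Cl2O7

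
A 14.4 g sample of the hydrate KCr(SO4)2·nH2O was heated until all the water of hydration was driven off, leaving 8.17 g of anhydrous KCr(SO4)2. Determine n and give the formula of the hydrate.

Mass of water lost = 14.4 − 8.17 = 6.23 g → 6.23 / 18.02 = 0.3457 mol H2O
Molar mass of KCr(SO4)2 = 283.24 g/mol → mol KCr(SO4)2 = 8.17 / 283.24 = 0.02884
n = 0.3457 / 0.02884 = 11.99 ≈ 12 → KCr(SO4)2·12H2O

KCr(SO4)2·12H2O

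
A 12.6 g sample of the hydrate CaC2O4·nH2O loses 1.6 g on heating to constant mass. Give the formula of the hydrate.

Mass of anhydrous CaC2O4 = 12.6 − 1.6 = 11 g
mol H2O = 1.6 / 18.02 = 0.08879
Molar mass of CaC2O4 = 128.10 g/mol → mol CaC2O4 = 11 / 128.10 = 0.08587
n = 0.08879 / 0.08587 = 1.03 ≈ 1 → CaC2O4·H2O

CaC2O4·H2O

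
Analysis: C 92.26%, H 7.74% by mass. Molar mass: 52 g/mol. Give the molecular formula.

C4H4

Assume 100 g: 92.26 g C, 7.74 g H.
n(C) = 92.26/12.01 = 7.682, n(H) = 7.74/1.008 = 7.679
Ratios (÷ 7.679): C 1.000, H 1.000
≈ 1:1 → CH
Empirical-formula mass = 13.02 g/mol
n = 52 / 13.02 = 3.99 ≈ 4
Molecular formula = (CH)×4 = C4H4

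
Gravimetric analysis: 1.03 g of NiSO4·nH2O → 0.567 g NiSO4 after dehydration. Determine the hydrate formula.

NiSO4·7H2O

Mass of water lost = 1.03 − 0.567 = 0.463 g → 0.463 / 18.02 = 0.02569 mol H2O
Molar mass of NiSO4 = 154.76 g/mol → mol NiSO4 = 0.567 / 154.76 = 0.003664
n = 0.02569 / 0.003664 = 7.01 ≈ 7 → NiSO4·7H2O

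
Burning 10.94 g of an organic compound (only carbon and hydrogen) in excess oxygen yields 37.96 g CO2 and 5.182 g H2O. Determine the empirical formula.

mol C = 37.96 / 44.01 = 0.8625; mass C = 0.8625 × 12.01 = 10.36 g
mol H = 2 × (5.182 / 18.02) = 0.5751; mass H = 0.5751 × 1.008 = 0.5797 g
Divide by the smallest (0.5751 mol H): C 1.500, H 1.000
Multiply by 2: C 3.00, H 2.00 → C3H2

C3H2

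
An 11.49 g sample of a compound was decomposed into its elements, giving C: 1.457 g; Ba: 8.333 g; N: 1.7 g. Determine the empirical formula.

Moles — C: 1.457 / 12.01 = 0.1213 mol; Ba: 8.333 / 137.33 = 0.06068 mol; N: 1.7 / 14.01 = 0.1213 mol
Ratios (÷ 0.06068): C 1.999, Ba 1.000, N 2.000
≈ 2:1:2 → C2BaN2

C2BaN2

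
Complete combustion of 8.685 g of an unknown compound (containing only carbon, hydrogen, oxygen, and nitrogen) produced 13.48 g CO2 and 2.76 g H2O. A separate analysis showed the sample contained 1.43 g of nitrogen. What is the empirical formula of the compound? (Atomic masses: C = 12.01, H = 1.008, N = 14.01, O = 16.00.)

mol C = 13.48 / 44.01 = 0.3063; mass C = 0.3063 × 12.01 = 3.679 g
mol H = 2 × (2.76 / 18.02) = 0.3063; mass H = 0.3063 × 1.008 = 0.3088 g
mol N = 1.43 / 14.01 = 0.1021
mass O = 8.685 − (5.417) = 3.268 g → mol O = 0.2042
Smallest is N at 0.1021 mol; normalising gives C 3.001, H 3.001, N 1.000, O 2.001
Ratio ≈ 3:3:1:2, so the empirical formula is C3H3NO2

C3H3NO2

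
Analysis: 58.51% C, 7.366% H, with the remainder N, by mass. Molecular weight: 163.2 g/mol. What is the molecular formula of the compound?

Assume 100 g: 58.51 g C, 7.366 g H, 34.124 g N.
C: 58.51 g ÷ 12.01 g/mol = 4.872 mol
H: 7.366 g ÷ 1.008 g/mol = 7.308 mol
N: 34.124 g ÷ 14.01 g/mol = 2.436 mol
Divide by the smallest (2.436 mol N): C 2.000, H 3.000, N 1.000
≈ 2:3:1 → C2H3N
Empirical-formula mass = 41.05 g/mol
n = 163.2 / 41.05 = 3.98 ≈ 4
Molecular formula = (C2H3N)×4 = C8H12N4

C8H12N4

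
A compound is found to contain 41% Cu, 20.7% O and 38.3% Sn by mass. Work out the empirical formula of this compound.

Cu2O4Sn

Assume 100 g: 41 g Cu, 20.7 g O, 38.3 g Sn.
Cu: 41 g ÷ 63.55 g/mol = 0.6452 mol
O: 20.7 g ÷ 16.00 g/mol = 1.294 mol
Sn: 38.3 g ÷ 118.71 g/mol = 0.3226 mol
Ratios (÷ 0.3226): Cu 2.000, O 4.010, Sn 1.000
Ratio ≈ 2:4:1, so the empirical formula is Cu2O4Sn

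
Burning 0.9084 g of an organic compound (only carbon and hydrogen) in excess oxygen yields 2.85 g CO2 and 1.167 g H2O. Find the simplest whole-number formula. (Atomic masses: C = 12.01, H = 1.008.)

CH2

mol C = 2.85 / 44.01 = 0.06476; mass C = 0.06476 × 12.01 = 0.7777 g
mol H = 2 × (1.167 / 18.02) = 0.1295; mass H = 0.1295 × 1.008 = 0.1306 g
Ratios (÷ 0.06476): C 1.000, H 2.000
→ CH2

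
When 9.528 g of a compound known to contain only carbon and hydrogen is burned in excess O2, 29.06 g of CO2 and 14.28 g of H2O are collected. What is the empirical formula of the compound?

mol C = 29.06 / 44.01 = 0.6603; mass C = 0.6603 × 12.01 = 7.930 g
mol H = 2 × (14.28 / 18.02) = 1.585; mass H = 1.585 × 1.008 = 1.598 g
Divide by the smallest (0.6603 mol C): C 1.000, H 2.400
×5: C 5.00, H 12.00 → C5H12

C5H12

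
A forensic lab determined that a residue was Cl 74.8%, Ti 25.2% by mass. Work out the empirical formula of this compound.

Assume 100 g: 74.8 g Cl, 25.2 g Ti.
n(Cl) = 74.8/35.45 = 2.11, n(Ti) = 25.2/47.87 = 0.5264
Divide by the smallest (0.5264 mol Ti): Cl 4.008, Ti 1.000
≈ 4:1 → Cl4Ti

Cl4Ti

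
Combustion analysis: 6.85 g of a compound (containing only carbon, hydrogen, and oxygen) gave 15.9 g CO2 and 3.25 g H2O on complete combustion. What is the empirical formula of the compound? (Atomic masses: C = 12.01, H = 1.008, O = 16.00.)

mol C = 15.9 / 44.01 = 0.3613; mass C = 0.3613 × 12.01 = 4.339 g
mol H = 2 × (3.25 / 18.02) = 0.3607; mass H = 0.3607 × 1.008 = 0.3636 g
mass O = 6.85 − (4.703) = 2.147 g → mol O = 0.1342
Divide by the smallest (0.1342 mol O): C 2.692, H 2.688, O 1.000
×3: C 8.08, H 8.06, O 3.00 → C8H8O3

C8H8O3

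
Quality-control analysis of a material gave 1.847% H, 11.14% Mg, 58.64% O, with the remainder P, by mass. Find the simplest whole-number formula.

Assume 100 g: 1.847 g H, 11.14 g Mg, 58.64 g O, 28.373 g P.
H: 1.847 g ÷ 1.008 g/mol = 1.832 mol
Mg: 11.14 g ÷ 24.31 g/mol = 0.4582 mol
O: 58.64 g ÷ 16.00 g/mol = 3.665 mol
P: 28.373 g ÷ 30.97 g/mol = 0.9161 mol
Ratios (÷ 0.4582): H 3.999, Mg 1.000, O 7.998, P 1.999
Ratio ≈ 4:1:8:2, so the empirical formula is H4MgO8P2

H4MgO8P2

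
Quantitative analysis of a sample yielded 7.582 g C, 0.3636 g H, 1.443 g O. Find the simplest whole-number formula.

n(C) = 7.582/12.01 = 0.6313, n(H) = 0.3636/1.008 = 0.3607, n(O) = 1.443/16.00 = 0.09019
Ratios (÷ 0.09019): C 7.000, H 4.000, O 1.000
≈ 7:4:1 → C7H4O

C7H4O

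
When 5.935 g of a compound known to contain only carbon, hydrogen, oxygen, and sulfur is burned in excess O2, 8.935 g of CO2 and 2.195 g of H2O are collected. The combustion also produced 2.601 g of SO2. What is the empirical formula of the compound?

C5H6O3S

mol C = 8.935 / 44.01 = 0.2030; mass C = 0.2030 × 12.01 = 2.438 g
mol H = 2 × (2.195 / 18.02) = 0.2436; mass H = 0.2436 × 1.008 = 0.2456 g
mol S = 2.601 / 64.07 = 0.04060; mass S = 1.302 g
mass O = 5.935 − (3.986) = 1.949 g → mol O = 0.1218
Ratios (÷ 0.0406): C 5.001, H 6.001, O 3.001, S 1.000
Ratio ≈ 5:6:3:1, so the empirical formula is C5H6O3S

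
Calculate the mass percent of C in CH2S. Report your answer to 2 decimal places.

26.05%

Molar mass = 1(12.01) + 2(1.008) + 1(32.07) = 46.096 g/mol
Mass of C per mole = 1 × 12.01 = 12.010 g
% C = 12.010 / 46.096 × 100 = 26.05%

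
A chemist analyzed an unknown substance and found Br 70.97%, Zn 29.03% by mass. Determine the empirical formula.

Br2Zn

Assume 100 g: 70.97 g Br, 29.03 g Zn.
Br: 70.97 g ÷ 79.90 g/mol = 0.8882 mol
Zn: 29.03 g ÷ 65.38 g/mol = 0.444 mol
Divide by the smallest (0.444 mol Zn): Br 2.000, Zn 1.000
Ratio ≈ 2:1, so the empirical formula is Br2Zn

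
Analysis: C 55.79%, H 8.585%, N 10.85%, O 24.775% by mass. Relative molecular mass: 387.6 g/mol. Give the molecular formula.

Assume 100 g: 55.79 g C, 8.585 g H, 10.85 g N, 24.775 g O.
Moles — C: 55.79 / 12.01 = 4.645 mol; H: 8.585 / 1.008 = 8.517 mol; N: 10.85 / 14.01 = 0.7744 mol; O: 24.775 / 16.00 = 1.548 mol
Ratios (÷ 0.7744): C 5.998, H 10.997, N 1.000, O 1.999
≈ 6:11:1:2 → C6H11NO2
Empirical-formula mass = 129.16 g/mol
n = 387.6 / 129.16 = 3.00 ≈ 3
Molecular formula = (C6H11NO2)×3 = C18H33N3O6

C18H33N3O6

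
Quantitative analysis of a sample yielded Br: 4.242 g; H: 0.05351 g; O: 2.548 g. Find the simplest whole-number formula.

n(Br) = 4.242/79.90 = 0.05309, n(H) = 0.05351/1.008 = 0.05309, n(O) = 2.548/16.00 = 0.1593
Divide by the smallest (0.05309 mol H): Br 1.000, H 1.000, O 3.000
→ BrHO3

BrHO3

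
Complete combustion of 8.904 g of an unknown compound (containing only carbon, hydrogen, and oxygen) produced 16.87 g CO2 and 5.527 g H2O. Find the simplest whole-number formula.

mol C = 16.87 / 44.01 = 0.3833; mass C = 0.3833 × 12.01 = 4.604 g
mol H = 2 × (5.527 / 18.02) = 0.6134; mass H = 0.6134 × 1.008 = 0.6183 g
mass O = 8.904 − (5.222) = 3.682 g → mol O = 0.2301
Ratios (÷ 0.2301): C 1.666, H 2.666, O 1.000
×3: C 5.00, H 8.00, O 3.00 → C5H8O3

C5H8O3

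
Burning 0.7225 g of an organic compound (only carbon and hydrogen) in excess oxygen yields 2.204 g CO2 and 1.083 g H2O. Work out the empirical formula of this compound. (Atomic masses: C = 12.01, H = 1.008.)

C5H12

mol C = 2.204 / 44.01 = 0.05008; mass C = 0.05008 × 12.01 = 0.6015 g
mol H = 2 × (1.083 / 18.02) = 0.1202; mass H = 0.1202 × 1.008 = 0.1212 g
Divide by the smallest (0.05008 mol C): C 1.000, H 2.400
Scaling by 5: C 5.00, H 12.00 → C5H12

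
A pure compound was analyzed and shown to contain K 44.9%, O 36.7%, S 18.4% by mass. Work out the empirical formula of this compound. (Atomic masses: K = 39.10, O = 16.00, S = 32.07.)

Assume 100 g: 44.9 g K, 36.7 g O, 18.4 g S.
Moles — K: 44.9 / 39.10 = 1.148 mol; O: 36.7 / 16.00 = 2.294 mol; S: 18.4 / 32.07 = 0.5737 mol
Divide by the smallest (0.5737 mol S): K 2.001, O 3.998, S 1.000
Ratio ≈ 2:4:1, so the empirical formula is K2O4S

K2O4S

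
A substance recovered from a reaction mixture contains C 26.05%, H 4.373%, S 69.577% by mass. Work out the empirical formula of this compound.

CH2S

Assume 100 g: 26.05 g C, 4.373 g H, 69.577 g S.
Moles — C: 26.05 / 12.01 = 2.169 mol; H: 4.373 / 1.008 = 4.338 mol; S: 69.577 / 32.07 = 2.17 mol
Smallest is C at 2.169 mol; normalising gives C 1.000, H 2.000, S 1.000
≈ 1:2:1 → CH2S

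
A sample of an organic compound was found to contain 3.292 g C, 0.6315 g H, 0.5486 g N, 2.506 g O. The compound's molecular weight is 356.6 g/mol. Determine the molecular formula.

C14H32N2O8

C: 3.292 g ÷ 12.01 g/mol = 0.2741 mol
H: 0.6315 g ÷ 1.008 g/mol = 0.6265 mol
N: 0.5486 g ÷ 14.01 g/mol = 0.03916 mol
O: 2.506 g ÷ 16.00 g/mol = 0.1566 mol
Divide by the smallest (0.03916 mol N): C 7.000, H 15.999, N 1.000, O 4.000
≈ 7:16:1:4 → C7H16NO4
Empirical-formula mass = 178.21 g/mol
n = 356.6 / 178.21 = 2.00 ≈ 2
Molecular formula = (C7H16NO4)×2 = C14H32N2O8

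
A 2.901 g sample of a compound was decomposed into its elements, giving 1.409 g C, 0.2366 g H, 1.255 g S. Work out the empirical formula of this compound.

C: 1.409 g ÷ 12.01 g/mol = 0.1173 mol
H: 0.2366 g ÷ 1.008 g/mol = 0.2347 mol
S: 1.255 g ÷ 32.07 g/mol = 0.03913 mol
Divide by the smallest (0.03913 mol S): C 2.998, H 5.998, S 1.000
≈ 3:6:1 → C3H6S

C3H6S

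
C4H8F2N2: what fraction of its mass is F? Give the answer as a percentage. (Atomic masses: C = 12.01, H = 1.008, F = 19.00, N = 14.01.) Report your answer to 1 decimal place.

Molar mass = 4(12.01) + 8(1.008) + 2(19.00) + 2(14.01) = 122.124 g/mol
Mass of F per mole = 2 × 19.00 = 38.000 g
% F = 38.000 / 122.124 × 100 = 31.1%

31.1%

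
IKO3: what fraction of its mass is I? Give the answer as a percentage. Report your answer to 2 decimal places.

59.30%

Molar mass = 1(126.90) + 1(39.10) + 3(16.00) = 214.000 g/mol
Mass of I per mole = 1 × 126.90 = 126.900 g
% I = 126.900 / 214.000 × 100 = 59.30%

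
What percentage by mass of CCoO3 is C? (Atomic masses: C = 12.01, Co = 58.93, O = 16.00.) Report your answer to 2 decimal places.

Molar mass = 1(12.01) + 1(58.93) + 3(16.00) = 118.940 g/mol
Mass of C per mole = 1 × 12.01 = 12.010 g
% C = 12.010 / 118.940 × 100 = 10.10%

10.10%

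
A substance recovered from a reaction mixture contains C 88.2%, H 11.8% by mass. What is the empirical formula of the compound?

Assume 100 g: 88.2 g C, 11.8 g H.
n(C) = 88.2/12.01 = 7.344, n(H) = 11.8/1.008 = 11.71
Ratios (÷ 7.344): C 1.000, H 1.594
×5: C 5.00, H 7.97 → C5H8

C5H8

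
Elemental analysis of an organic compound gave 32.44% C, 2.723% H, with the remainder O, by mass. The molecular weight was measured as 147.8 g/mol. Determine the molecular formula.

C4H4O6

Assume 100 g: 32.44 g C, 2.723 g H, 64.837 g O.
C: 32.44 g ÷ 12.01 g/mol = 2.701 mol
H: 2.723 g ÷ 1.008 g/mol = 2.701 mol
O: 64.837 g ÷ 16.00 g/mol = 4.052 mol
Ratios (÷ 2.701): C 1.000, H 1.000, O 1.500
×2: C 2.00, H 2.00, O 3.00 → C2H2O3
Empirical-formula mass = 74.04 g/mol
n = 147.8 / 74.04 = 2.00 ≈ 2
Molecular formula = (C2H2O3)×2 = C4H4O6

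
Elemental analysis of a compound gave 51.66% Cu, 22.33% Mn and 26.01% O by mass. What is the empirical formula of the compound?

Assume 100 g: 51.66 g Cu, 22.33 g Mn, 26.01 g O.
Moles — Cu: 51.66 / 63.55 = 0.8129 mol; Mn: 22.33 / 54.94 = 0.4064 mol; O: 26.01 / 16.00 = 1.626 mol
Divide by the smallest (0.4064 mol Mn): Cu 2.000, Mn 1.000, O 4.000
Ratio ≈ 2:1:4, so the empirical formula is Cu2MnO4

Cu2MnO4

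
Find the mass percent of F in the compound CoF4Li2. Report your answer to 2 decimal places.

Molar mass = 1(58.93) + 4(19.00) + 2(6.94) = 148.810 g/mol
Mass of F per mole = 4 × 19.00 = 76.000 g
% F = 76.000 / 148.810 × 100 = 51.07%

51.07%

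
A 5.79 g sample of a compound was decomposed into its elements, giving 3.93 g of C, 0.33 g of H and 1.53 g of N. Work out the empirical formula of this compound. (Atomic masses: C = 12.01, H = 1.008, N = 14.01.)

Moles — C: 3.93 / 12.01 = 0.3272 mol; H: 0.33 / 1.008 = 0.3274 mol; N: 1.53 / 14.01 = 0.1092 mol
Ratios (÷ 0.1092): C 2.996, H 2.998, N 1.000
→ C3H3N

C3H3N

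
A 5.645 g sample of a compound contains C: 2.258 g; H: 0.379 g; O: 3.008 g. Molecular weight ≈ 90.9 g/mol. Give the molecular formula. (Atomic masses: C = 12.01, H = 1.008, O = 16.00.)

n(C) = 2.258/12.01 = 0.188, n(H) = 0.379/1.008 = 0.376, n(O) = 3.008/16.00 = 0.188
Divide by the smallest (0.188 mol O): C 1.000, H 2.000, O 1.000
≈ 1:2:1 → CH2O
Empirical-formula mass = 30.03 g/mol
n = 90.9 / 30.03 = 3.03 ≈ 3
Molecular formula = (CH2O)×3 = C3H6O3

C3H6O3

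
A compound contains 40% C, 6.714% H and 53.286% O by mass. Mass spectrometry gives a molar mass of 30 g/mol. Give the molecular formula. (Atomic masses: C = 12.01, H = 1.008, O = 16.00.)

CH2O

Assume 100 g: 40 g C, 6.714 g H, 53.286 g O.
Moles — C: 40 / 12.01 = 3.331 mol; H: 6.714 / 1.008 = 6.661 mol; O: 53.286 / 16.00 = 3.33 mol
Ratios (÷ 3.33): C 1.000, H 2.000, O 1.000
≈ 1:2:1 → CH2O
Empirical-formula mass = 30.03 g/mol
n = 30 / 30.03 = 1.00 ≈ 1
Molecular formula = empirical formula = CH2O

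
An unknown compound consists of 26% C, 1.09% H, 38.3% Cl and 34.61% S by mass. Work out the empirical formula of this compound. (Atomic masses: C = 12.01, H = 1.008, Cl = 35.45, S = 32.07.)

C2HClS

Assume 100 g: 26 g C, 1.09 g H, 38.3 g Cl, 34.61 g S.
C: 26 g ÷ 12.01 g/mol = 2.165 mol
H: 1.09 g ÷ 1.008 g/mol = 1.081 mol
Cl: 38.3 g ÷ 35.45 g/mol = 1.08 mol
S: 34.61 g ÷ 32.07 g/mol = 1.079 mol
Smallest is S at 1.079 mol; normalising gives C 2.006, H 1.002, Cl 1.001, S 1.000
Ratio ≈ 2:1:1:1, so the empirical formula is C2HClS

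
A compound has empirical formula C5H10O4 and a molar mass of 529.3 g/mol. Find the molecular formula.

C20H40O16

Empirical-formula mass = 134.13 g/mol
n = 529.3 / 134.13 = 3.95 ≈ 4
Molecular formula = (C5H10O4)4 = C20H40O16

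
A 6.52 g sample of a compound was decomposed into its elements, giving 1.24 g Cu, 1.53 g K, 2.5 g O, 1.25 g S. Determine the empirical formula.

n(Cu) = 1.24/63.55 = 0.01951, n(K) = 1.53/39.10 = 0.03913, n(O) = 2.5/16.00 = 0.1562, n(S) = 1.25/32.07 = 0.03898
Ratios (÷ 0.01951): Cu 1.000, K 2.005, O 8.008, S 1.998
→ CuK2O8S2

CuK2O8S2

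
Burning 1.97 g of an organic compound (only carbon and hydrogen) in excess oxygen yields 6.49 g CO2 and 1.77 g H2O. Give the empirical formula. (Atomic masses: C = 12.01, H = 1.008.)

mol C = 6.49 / 44.01 = 0.1475; mass C = 0.1475 × 12.01 = 1.771 g
mol H = 2 × (1.77 / 18.02) = 0.1964; mass H = 0.1964 × 1.008 = 0.1980 g
Divide by the smallest (0.1475 mol C): C 1.000, H 1.332
×3: C 3.00, H 4.00 → C3H4

C3H4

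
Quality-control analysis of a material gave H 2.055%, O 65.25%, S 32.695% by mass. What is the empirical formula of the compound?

Assume 100 g: 2.055 g H, 65.25 g O, 32.695 g S.
H: 2.055 g ÷ 1.008 g/mol = 2.039 mol
O: 65.25 g ÷ 16.00 g/mol = 4.078 mol
S: 32.695 g ÷ 32.07 g/mol = 1.019 mol
Divide by the smallest (1.019 mol S): H 2.000, O 4.000, S 1.000
→ H2O4S

H2O4S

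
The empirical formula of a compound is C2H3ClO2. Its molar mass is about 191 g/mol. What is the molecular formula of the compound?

Empirical-formula mass = 94.49 g/mol
n = 191 / 94.49 = 2.02 ≈ 2
Molecular formula = (C2H3ClO2)2 = C4H6Cl2O4

C4H6Cl2O4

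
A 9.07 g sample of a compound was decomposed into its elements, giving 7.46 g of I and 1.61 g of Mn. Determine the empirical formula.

I2Mn

n(I) = 7.46/126.90 = 0.05879, n(Mn) = 1.61/54.94 = 0.0293
Ratios (÷ 0.0293): I 2.006, Mn 1.000
→ I2Mn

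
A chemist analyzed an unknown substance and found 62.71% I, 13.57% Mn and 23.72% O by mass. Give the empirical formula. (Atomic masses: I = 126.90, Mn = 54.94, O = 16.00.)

Assume 100 g: 62.71 g I, 13.57 g Mn, 23.72 g O.
n(I) = 62.71/126.90 = 0.4942, n(Mn) = 13.57/54.94 = 0.247, n(O) = 23.72/16.00 = 1.482
Smallest is Mn at 0.247 mol; normalising gives I 2.001, Mn 1.000, O 6.002
≈ 2:1:6 → I2MnO6

I2MnO6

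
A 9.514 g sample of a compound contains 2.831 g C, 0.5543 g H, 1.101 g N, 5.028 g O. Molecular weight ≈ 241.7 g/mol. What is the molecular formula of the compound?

C6H14N2O8

Moles — C: 2.831 / 12.01 = 0.2357 mol; H: 0.5543 / 1.008 = 0.5499 mol; N: 1.101 / 14.01 = 0.07859 mol; O: 5.028 / 16.00 = 0.3142 mol
Smallest is N at 0.07859 mol; normalising gives C 2.999, H 6.997, N 1.000, O 3.999
Ratio ≈ 3:7:1:4, so the empirical formula is C3H7NO4
Empirical-formula mass = 121.10 g/mol
n = 241.7 / 121.10 = 2.00 ≈ 2
Molecular formula = (C3H7NO4)×2 = C6H14N2O8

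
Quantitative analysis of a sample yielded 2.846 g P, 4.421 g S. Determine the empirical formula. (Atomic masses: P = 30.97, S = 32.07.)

P2S3

Moles — P: 2.846 / 30.97 = 0.0919 mol; S: 4.421 / 32.07 = 0.1379 mol
Smallest is P at 0.0919 mol; normalising gives P 1.000, S 1.500
Scaling by 2: P 2.00, S 3.00 → P2S3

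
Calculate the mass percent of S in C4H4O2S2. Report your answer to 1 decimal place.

Molar mass = 4(12.01) + 4(1.008) + 2(16.00) + 2(32.07) = 148.212 g/mol
Mass of S per mole = 2 × 32.07 = 64.140 g
% S = 64.140 / 148.212 × 100 = 43.3%

43.3%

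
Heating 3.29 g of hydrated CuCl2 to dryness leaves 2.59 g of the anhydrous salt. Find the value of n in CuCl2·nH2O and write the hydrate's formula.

CuCl2·2H2O

Mass of water lost = 3.29 − 2.59 = 0.7 g → 0.7 / 18.02 = 0.03885 mol H2O
Molar mass of CuCl2 = 134.45 g/mol → mol CuCl2 = 2.59 / 134.45 = 0.01926
n = 0.03885 / 0.01926 = 2.02 ≈ 2 → CuCl2·2H2O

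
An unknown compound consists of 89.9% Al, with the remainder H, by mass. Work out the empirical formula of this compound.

AlH3

Assume 100 g: 89.9 g Al, 10.1 g H.
Al: 89.9 g ÷ 26.98 g/mol = 3.332 mol
H: 10.1 g ÷ 1.008 g/mol = 10.02 mol
Smallest is Al at 3.332 mol; normalising gives Al 1.000, H 3.007
→ AlH3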